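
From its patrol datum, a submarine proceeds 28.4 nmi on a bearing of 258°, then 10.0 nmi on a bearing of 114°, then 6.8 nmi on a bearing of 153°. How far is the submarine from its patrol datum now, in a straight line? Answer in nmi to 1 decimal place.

22.3 nmi

Leg 1 (258°, 28.4 nmi): east 28.4 sin 258° = -27.78, north 28.4 cos 258° = -5.90
Leg 2 (114°, 10.0 nmi): east 10.0 sin 114° = 9.14, north 10.0 cos 114° = -4.07
Leg 3 (153°, 6.8 nmi): east 6.8 sin 153° = 3.09, north 6.8 cos 153° = -6.06
Net: -15.56 east, -16.03 north. Distance = √((-15.56)² + (-16.03)²) = 22.338 nmi.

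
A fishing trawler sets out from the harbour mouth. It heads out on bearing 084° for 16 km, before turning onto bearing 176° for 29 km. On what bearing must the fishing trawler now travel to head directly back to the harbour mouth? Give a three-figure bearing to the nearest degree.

Leg 1 (084°, 16 km): east 16 sin 84° = 15.91, north 16 cos 84° = 1.67
Leg 2 (176°, 29 km): east 29 sin 176° = 2.02, north 29 cos 176° = -28.93
Net displacement: 17.94 east, -27.26 north. Direction back to start is (-17.94, 27.26): bearing = atan2(-17.94, 27.26) mod 360° = 326.65° ≈ 327°.

327°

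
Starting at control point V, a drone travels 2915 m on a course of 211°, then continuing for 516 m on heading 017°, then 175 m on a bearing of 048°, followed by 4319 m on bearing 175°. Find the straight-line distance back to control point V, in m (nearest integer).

6248 m

Leg 1 (211°, 2915 m): east 2915 sin 211° = -1501.34, north 2915 cos 211° = -2498.64
Leg 2 (017°, 516 m): east 516 sin 17° = 150.86, north 516 cos 17° = 493.45
Leg 3 (048°, 175 m): east 175 sin 48° = 130.05, north 175 cos 48° = 117.10
Leg 4 (175°, 4319 m): east 4319 sin 175° = 376.43, north 4319 cos 175° = -4302.56
Net: -844.00 east, -6190.66 north. Distance = √((-844.00)² + (-6190.66)²) = 6247.924 m.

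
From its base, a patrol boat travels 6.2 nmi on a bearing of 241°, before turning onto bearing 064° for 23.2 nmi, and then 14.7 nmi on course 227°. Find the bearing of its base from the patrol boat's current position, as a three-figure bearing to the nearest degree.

Leg 1 (241°, 6.2 nmi): east 6.2 sin 241° = -5.42, north 6.2 cos 241° = -3.01
Leg 2 (064°, 23.2 nmi): east 23.2 sin 64° = 20.85, north 23.2 cos 64° = 10.17
Leg 3 (227°, 14.7 nmi): east 14.7 sin 227° = -10.75, north 14.7 cos 227° = -10.03
Net displacement: 4.68 east, -2.86 north. Direction back to start is (-4.68, 2.86): bearing = atan2(-4.68, 2.86) mod 360° = 301.45° ≈ 301°.

301°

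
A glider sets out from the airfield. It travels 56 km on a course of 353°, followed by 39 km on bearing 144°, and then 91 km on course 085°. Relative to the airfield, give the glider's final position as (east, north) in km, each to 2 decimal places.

Leg 1 (353°, 56 km): east 56 sin 353° = -6.82, north 56 cos 353° = 55.58
Leg 2 (144°, 39 km): east 39 sin 144° = 22.92, north 39 cos 144° = -31.55
Leg 3 (085°, 91 km): east 91 sin 85° = 90.65, north 91 cos 85° = 7.93
Summing: 106.75 km east, 31.96 km north → (106.75, 31.96).

(106.75, 31.96)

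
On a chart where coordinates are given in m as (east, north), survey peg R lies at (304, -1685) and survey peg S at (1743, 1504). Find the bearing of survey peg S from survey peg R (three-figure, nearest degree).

Δeast = 1743 − 304 = 1439.00; Δnorth = 1504 − -1685 = 3189.00.
Bearing = atan2(Δeast, Δnorth) mod 360° = 24.29° ≈ 024°.

024°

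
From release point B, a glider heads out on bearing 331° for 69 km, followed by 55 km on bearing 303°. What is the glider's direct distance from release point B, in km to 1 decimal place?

120.4 km

Leg 1 (331°, 69 km): east 69 sin 331° = -33.45, north 69 cos 331° = 60.35
Leg 2 (303°, 55 km): east 55 sin 303° = -46.13, north 55 cos 303° = 29.96
Net: -79.58 east, 90.30 north. Distance = √((-79.58)² + (90.30)²) = 120.364 km.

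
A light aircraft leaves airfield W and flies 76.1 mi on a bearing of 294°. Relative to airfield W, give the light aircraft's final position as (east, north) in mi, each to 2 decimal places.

Leg 1 (294°, 76.1 mi): east 76.1 sin 294° = -69.52, north 76.1 cos 294° = 30.95
Summing: -69.52 mi east, 30.95 mi north → (-69.52, 30.95).

(-69.52, 30.95)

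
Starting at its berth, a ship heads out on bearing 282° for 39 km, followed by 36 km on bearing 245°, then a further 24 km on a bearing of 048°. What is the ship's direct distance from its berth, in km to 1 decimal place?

53.7 km

Leg 1 (282°, 39 km): east 39 sin 282° = -38.15, north 39 cos 282° = 8.11
Leg 2 (245°, 36 km): east 36 sin 245° = -32.63, north 36 cos 245° = -15.21
Leg 3 (048°, 24 km): east 24 sin 48° = 17.84, north 24 cos 48° = 16.06
Net: -52.94 east, 8.95 north. Distance = √((-52.94)² + (8.95)²) = 53.691 km.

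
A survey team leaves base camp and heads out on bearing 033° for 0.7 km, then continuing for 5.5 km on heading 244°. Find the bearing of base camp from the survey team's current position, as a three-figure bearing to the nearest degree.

068°

Leg 1 (033°, 0.7 km): east 0.7 sin 33° = 0.38, north 0.7 cos 33° = 0.59
Leg 2 (244°, 5.5 km): east 5.5 sin 244° = -4.94, north 5.5 cos 244° = -2.41
Net displacement: -4.56 east, -1.82 north. Direction back to start is (4.56, 1.82): bearing = atan2(4.56, 1.82) mod 360° = 68.21° ≈ 068°.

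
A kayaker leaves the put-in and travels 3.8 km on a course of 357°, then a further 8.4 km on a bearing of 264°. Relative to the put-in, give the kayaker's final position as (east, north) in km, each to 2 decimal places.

(-8.55, 2.92)

Leg 1 (357°, 3.8 km): east 3.8 sin 357° = -0.20, north 3.8 cos 357° = 3.79
Leg 2 (264°, 8.4 km): east 8.4 sin 264° = -8.35, north 8.4 cos 264° = -0.88
Summing: -8.55 km east, 2.92 km north → (-8.55, 2.92).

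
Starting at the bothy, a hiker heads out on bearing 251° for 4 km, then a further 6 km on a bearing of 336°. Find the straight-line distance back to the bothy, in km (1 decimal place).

7.5 km

Leg 1 (251°, 4 km): east 4 sin 251° = -3.78, north 4 cos 251° = -1.30
Leg 2 (336°, 6 km): east 6 sin 336° = -2.44, north 6 cos 336° = 5.48
Net: -6.22 east, 4.18 north. Distance = √((-6.22)² + (4.18)²) = 7.496 km.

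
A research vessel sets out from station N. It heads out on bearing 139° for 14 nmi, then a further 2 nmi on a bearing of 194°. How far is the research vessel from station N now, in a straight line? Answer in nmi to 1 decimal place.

15.2 nmi

Leg 1 (139°, 14 nmi): east 14 sin 139° = 9.18, north 14 cos 139° = -10.57
Leg 2 (194°, 2 nmi): east 2 sin 194° = -0.48, north 2 cos 194° = -1.94
Net: 8.70 east, -12.51 north. Distance = √((8.70)² + (-12.51)²) = 15.235 nmi.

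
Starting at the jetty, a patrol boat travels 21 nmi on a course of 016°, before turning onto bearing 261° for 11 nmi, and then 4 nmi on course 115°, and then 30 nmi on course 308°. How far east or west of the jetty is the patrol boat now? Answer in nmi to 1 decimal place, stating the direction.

Leg 1 (016°, 21 nmi): east 21 sin 16° = 5.79, north 21 cos 16° = 20.19
Leg 2 (261°, 11 nmi): east 11 sin 261° = -10.86, north 11 cos 261° = -1.72
Leg 3 (115°, 4 nmi): east 4 sin 115° = 3.63, north 4 cos 115° = -1.69
Leg 4 (308°, 30 nmi): east 30 sin 308° = -23.64, north 30 cos 308° = 18.47
Net east component: -25.09 nmi.

25.1 nmi west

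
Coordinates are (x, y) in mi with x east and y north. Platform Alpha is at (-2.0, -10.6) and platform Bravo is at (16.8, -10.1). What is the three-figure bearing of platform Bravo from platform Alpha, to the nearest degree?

Δeast = 16.8 − -2.0 = 18.80; Δnorth = -10.1 − -10.6 = 0.50.
Bearing = atan2(Δeast, Δnorth) mod 360° = 88.48° ≈ 088°.

088°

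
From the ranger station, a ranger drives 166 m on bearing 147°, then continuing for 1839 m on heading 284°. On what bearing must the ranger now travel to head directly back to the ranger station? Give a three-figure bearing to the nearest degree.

Leg 1 (147°, 166 m): east 166 sin 147° = 90.41, north 166 cos 147° = -139.22
Leg 2 (284°, 1839 m): east 1839 sin 284° = -1784.37, north 1839 cos 284° = 444.89
Net displacement: -1693.96 east, 305.68 north. Direction back to start is (1693.96, -305.68): bearing = atan2(1693.96, -305.68) mod 360° = 100.23° ≈ 100°.

100°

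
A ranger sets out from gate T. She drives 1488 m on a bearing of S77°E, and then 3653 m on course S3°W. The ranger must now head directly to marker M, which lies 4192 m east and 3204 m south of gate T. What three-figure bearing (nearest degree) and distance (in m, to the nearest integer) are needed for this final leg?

Leg 1 (S77°E, 1488 m): east 1488 sin 103° = 1449.86, north 1488 cos 103° = -334.73
Leg 2 (S3°W, 3653 m): east 3653 sin 183° = -191.18, north 3653 cos 183° = -3647.99
Current position: (1258.68, -3982.72). Target: (4192, -3204). Remaining: Δeast = 2933.32, Δnorth = 778.72.
Bearing = atan2(2933.32, 778.72) mod 360° = 75.13°; distance = √((2933.32)² + (778.72)²) = 3034.926 m.

075°, 3035 m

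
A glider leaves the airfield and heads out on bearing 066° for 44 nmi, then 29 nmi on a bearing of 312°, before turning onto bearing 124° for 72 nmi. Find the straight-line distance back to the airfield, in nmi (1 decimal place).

Leg 1 (066°, 44 nmi): east 44 sin 66° = 40.20, north 44 cos 66° = 17.90
Leg 2 (312°, 29 nmi): east 29 sin 312° = -21.55, north 29 cos 312° = 19.40
Leg 3 (124°, 72 nmi): east 72 sin 124° = 59.69, north 72 cos 124° = -40.26
Net: 78.34 east, -2.96 north. Distance = √((78.34)² + (-2.96)²) = 78.391 nmi.

78.4 nmi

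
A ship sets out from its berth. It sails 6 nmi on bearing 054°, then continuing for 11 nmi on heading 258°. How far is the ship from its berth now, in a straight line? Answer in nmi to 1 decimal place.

6.0 nmi

Leg 1 (054°, 6 nmi): east 6 sin 54° = 4.85, north 6 cos 54° = 3.53
Leg 2 (258°, 11 nmi): east 11 sin 258° = -10.76, north 11 cos 258° = -2.29
Net: -5.91 east, 1.24 north. Distance = √((-5.91)² + (1.24)²) = 6.034 nmi.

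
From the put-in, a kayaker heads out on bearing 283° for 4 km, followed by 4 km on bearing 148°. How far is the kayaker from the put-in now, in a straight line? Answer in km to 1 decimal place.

Leg 1 (283°, 4 km): east 4 sin 283° = -3.90, north 4 cos 283° = 0.90
Leg 2 (148°, 4 km): east 4 sin 148° = 2.12, north 4 cos 148° = -3.39
Net: -1.78 east, -2.49 north. Distance = √((-1.78)² + (-2.49)²) = 3.061 km.

3.1 km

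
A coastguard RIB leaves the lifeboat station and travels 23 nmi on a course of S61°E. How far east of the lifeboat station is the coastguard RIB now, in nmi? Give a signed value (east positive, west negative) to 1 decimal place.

Leg 1 (S61°E, 23 nmi): east 23 sin 119° = 20.12, north 23 cos 119° = -11.15
Net east component: 20.12 nmi.

20.1 nmi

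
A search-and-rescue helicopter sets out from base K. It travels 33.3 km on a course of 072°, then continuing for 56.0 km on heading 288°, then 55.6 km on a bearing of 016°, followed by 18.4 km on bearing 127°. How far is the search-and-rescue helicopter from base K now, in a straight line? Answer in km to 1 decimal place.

70.5 km

Leg 1 (072°, 33.3 km): east 33.3 sin 72° = 31.67, north 33.3 cos 72° = 10.29
Leg 2 (288°, 56.0 km): east 56.0 sin 288° = -53.26, north 56.0 cos 288° = 17.30
Leg 3 (016°, 55.6 km): east 55.6 sin 16° = 15.33, north 55.6 cos 16° = 53.45
Leg 4 (127°, 18.4 km): east 18.4 sin 127° = 14.69, north 18.4 cos 127° = -11.07
Net: 8.43 east, 69.97 north. Distance = √((8.43)² + (69.97)²) = 70.474 km.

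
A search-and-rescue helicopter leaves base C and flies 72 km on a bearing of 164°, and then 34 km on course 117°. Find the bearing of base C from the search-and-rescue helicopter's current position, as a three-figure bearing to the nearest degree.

329°

Leg 1 (164°, 72 km): east 72 sin 164° = 19.85, north 72 cos 164° = -69.21
Leg 2 (117°, 34 km): east 34 sin 117° = 30.29, north 34 cos 117° = -15.44
Net displacement: 50.14 east, -84.65 north. Direction back to start is (-50.14, 84.65): bearing = atan2(-50.14, 84.65) mod 360° = 329.36° ≈ 329°.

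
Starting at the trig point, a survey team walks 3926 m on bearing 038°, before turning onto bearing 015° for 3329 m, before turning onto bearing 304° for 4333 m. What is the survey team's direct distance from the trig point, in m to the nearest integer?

Leg 1 (038°, 3926 m): east 3926 sin 38° = 2417.09, north 3926 cos 38° = 3093.73
Leg 2 (015°, 3329 m): east 3329 sin 15° = 861.61, north 3329 cos 15° = 3215.57
Leg 3 (304°, 4333 m): east 4333 sin 304° = -3592.22, north 4333 cos 304° = 2422.98
Net: -313.52 east, 8732.28 north. Distance = √((-313.52)² + (8732.28)²) = 8737.907 m.

8738 m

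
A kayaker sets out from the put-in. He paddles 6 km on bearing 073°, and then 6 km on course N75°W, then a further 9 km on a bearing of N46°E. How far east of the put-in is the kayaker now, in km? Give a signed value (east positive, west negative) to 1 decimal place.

Leg 1 (073°, 6 km): east 6 sin 73° = 5.74, north 6 cos 73° = 1.75
Leg 2 (N75°W, 6 km): east 6 sin 285° = -5.80, north 6 cos 285° = 1.55
Leg 3 (N46°E, 9 km): east 9 sin 46° = 6.47, north 9 cos 46° = 6.25
Net east component: 6.42 km.

6.4 km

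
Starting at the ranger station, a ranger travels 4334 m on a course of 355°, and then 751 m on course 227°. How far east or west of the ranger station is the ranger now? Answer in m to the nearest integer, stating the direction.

927 m west

Leg 1 (355°, 4334 m): east 4334 sin 355° = -377.73, north 4334 cos 355° = 4317.51
Leg 2 (227°, 751 m): east 751 sin 227° = -549.25, north 751 cos 227° = -512.18
Net east component: -926.98 m.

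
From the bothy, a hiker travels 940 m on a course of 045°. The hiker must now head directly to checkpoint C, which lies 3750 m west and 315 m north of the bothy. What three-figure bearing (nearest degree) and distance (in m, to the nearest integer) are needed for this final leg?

265°, 4429 m

Leg 1 (045°, 940 m): east 940 sin 45° = 664.68, north 940 cos 45° = 664.68
Current position: (664.68, 664.68). Target: (-3750, 315). Remaining: Δeast = -4414.68, Δnorth = -349.68.
Bearing = atan2(-4414.68, -349.68) mod 360° = 265.47°; distance = √((-4414.68)² + (-349.68)²) = 4428.508 m.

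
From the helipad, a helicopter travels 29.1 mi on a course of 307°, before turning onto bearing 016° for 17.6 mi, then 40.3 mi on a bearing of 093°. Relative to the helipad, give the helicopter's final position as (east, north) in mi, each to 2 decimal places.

(21.86, 32.32)

Leg 1 (307°, 29.1 mi): east 29.1 sin 307° = -23.24, north 29.1 cos 307° = 17.51
Leg 2 (016°, 17.6 mi): east 17.6 sin 16° = 4.85, north 17.6 cos 16° = 16.92
Leg 3 (093°, 40.3 mi): east 40.3 sin 93° = 40.24, north 40.3 cos 93° = -2.11
Summing: 21.86 mi east, 32.32 mi north → (21.86, 32.32).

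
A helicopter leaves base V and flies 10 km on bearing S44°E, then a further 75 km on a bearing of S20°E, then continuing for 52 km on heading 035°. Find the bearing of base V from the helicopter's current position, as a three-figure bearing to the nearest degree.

Leg 1 (S44°E, 10 km): east 10 sin 136° = 6.95, north 10 cos 136° = -7.19
Leg 2 (S20°E, 75 km): east 75 sin 160° = 25.65, north 75 cos 160° = -70.48
Leg 3 (035°, 52 km): east 52 sin 35° = 29.83, north 52 cos 35° = 42.60
Net displacement: 62.42 east, -35.07 north. Direction back to start is (-62.42, 35.07): bearing = atan2(-62.42, 35.07) mod 360° = 299.33° ≈ 299°.

299°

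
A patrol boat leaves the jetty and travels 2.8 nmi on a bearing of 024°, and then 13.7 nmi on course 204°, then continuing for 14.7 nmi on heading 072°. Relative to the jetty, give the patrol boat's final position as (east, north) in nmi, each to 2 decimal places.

(9.55, -5.42)

Leg 1 (024°, 2.8 nmi): east 2.8 sin 24° = 1.14, north 2.8 cos 24° = 2.56
Leg 2 (204°, 13.7 nmi): east 13.7 sin 204° = -5.57, north 13.7 cos 204° = -12.52
Leg 3 (072°, 14.7 nmi): east 14.7 sin 72° = 13.98, north 14.7 cos 72° = 4.54
Summing: 9.55 nmi east, -5.42 nmi north → (9.55, -5.42).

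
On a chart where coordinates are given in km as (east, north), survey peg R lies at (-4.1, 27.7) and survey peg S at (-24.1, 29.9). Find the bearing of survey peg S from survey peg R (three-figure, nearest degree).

276°

Δeast = -24.1 − -4.1 = -20.00; Δnorth = 29.9 − 27.7 = 2.20.
Bearing = atan2(Δeast, Δnorth) mod 360° = 276.28° ≈ 276°.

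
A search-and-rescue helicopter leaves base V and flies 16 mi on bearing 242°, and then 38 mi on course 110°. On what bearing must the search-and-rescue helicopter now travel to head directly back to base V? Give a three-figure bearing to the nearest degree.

314°

Leg 1 (242°, 16 mi): east 16 sin 242° = -14.13, north 16 cos 242° = -7.51
Leg 2 (110°, 38 mi): east 38 sin 110° = 35.71, north 38 cos 110° = -13.00
Net displacement: 21.58 east, -20.51 north. Direction back to start is (-21.58, 20.51): bearing = atan2(-21.58, 20.51) mod 360° = 313.54° ≈ 314°.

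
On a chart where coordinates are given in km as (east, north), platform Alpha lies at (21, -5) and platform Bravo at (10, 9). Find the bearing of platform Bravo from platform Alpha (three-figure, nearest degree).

Δeast = 10 − 21 = -11.00; Δnorth = 9 − -5 = 14.00.
Bearing = atan2(Δeast, Δnorth) mod 360° = 321.84° ≈ 322°.

322°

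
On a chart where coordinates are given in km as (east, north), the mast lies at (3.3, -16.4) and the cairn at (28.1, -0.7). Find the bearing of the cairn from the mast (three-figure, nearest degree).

Δeast = 28.1 − 3.3 = 24.80; Δnorth = -0.7 − -16.4 = 15.70.
Bearing = atan2(Δeast, Δnorth) mod 360° = 57.66° ≈ 058°.

058°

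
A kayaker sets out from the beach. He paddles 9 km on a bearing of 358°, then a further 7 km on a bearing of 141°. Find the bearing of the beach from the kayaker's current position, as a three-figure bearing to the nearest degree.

229°

Leg 1 (358°, 9 km): east 9 sin 358° = -0.31, north 9 cos 358° = 8.99
Leg 2 (141°, 7 km): east 7 sin 141° = 4.41, north 7 cos 141° = -5.44
Net displacement: 4.09 east, 3.55 north. Direction back to start is (-4.09, -3.55): bearing = atan2(-4.09, -3.55) mod 360° = 229.02° ≈ 229°.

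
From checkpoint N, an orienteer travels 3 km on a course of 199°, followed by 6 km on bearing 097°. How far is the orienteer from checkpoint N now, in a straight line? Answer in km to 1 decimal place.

6.1 km

Leg 1 (199°, 3 km): east 3 sin 199° = -0.98, north 3 cos 199° = -2.84
Leg 2 (097°, 6 km): east 6 sin 97° = 5.96, north 6 cos 97° = -0.73
Net: 4.98 east, -3.57 north. Distance = √((4.98)² + (-3.57)²) = 6.125 km.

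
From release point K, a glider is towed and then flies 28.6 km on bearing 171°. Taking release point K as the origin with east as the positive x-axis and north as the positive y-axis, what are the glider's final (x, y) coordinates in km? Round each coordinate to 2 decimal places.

(4.47, -28.25)

Leg 1 (171°, 28.6 km): east 28.6 sin 171° = 4.47, north 28.6 cos 171° = -28.25
Summing: 4.47 km east, -28.25 km north → (4.47, -28.25).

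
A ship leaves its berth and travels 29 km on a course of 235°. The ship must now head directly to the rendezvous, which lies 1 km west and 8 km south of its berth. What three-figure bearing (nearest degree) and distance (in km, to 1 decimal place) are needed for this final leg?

Leg 1 (235°, 29 km): east 29 sin 235° = -23.76, north 29 cos 235° = -16.63
Current position: (-23.76, -16.63). Target: (-1, -8). Remaining: Δeast = 22.76, Δnorth = 8.63.
Bearing = atan2(22.76, 8.63) mod 360° = 69.22°; distance = √((22.76)² + (8.63)²) = 24.338 km.

069°, 24.3 km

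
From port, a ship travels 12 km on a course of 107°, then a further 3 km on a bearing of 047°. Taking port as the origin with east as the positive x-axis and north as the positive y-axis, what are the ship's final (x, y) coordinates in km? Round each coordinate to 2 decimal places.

Leg 1 (107°, 12 km): east 12 sin 107° = 11.48, north 12 cos 107° = -3.51
Leg 2 (047°, 3 km): east 3 sin 47° = 2.19, north 3 cos 47° = 2.05
Summing: 13.67 km east, -1.46 km north → (13.67, -1.46).

(13.67, -1.46)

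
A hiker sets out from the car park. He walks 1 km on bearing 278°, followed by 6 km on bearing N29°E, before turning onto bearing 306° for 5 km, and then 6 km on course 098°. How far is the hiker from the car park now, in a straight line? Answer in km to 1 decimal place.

Leg 1 (278°, 1 km): east 1 sin 278° = -0.99, north 1 cos 278° = 0.14
Leg 2 (N29°E, 6 km): east 6 sin 29° = 2.91, north 6 cos 29° = 5.25
Leg 3 (306°, 5 km): east 5 sin 306° = -4.05, north 5 cos 306° = 2.94
Leg 4 (098°, 6 km): east 6 sin 98° = 5.94, north 6 cos 98° = -0.84
Net: 3.82 east, 7.49 north. Distance = √((3.82)² + (7.49)²) = 8.406 km.

8.4 km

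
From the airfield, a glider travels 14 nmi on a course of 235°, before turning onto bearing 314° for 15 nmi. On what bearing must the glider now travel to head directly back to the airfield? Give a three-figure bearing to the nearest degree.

Leg 1 (235°, 14 nmi): east 14 sin 235° = -11.47, north 14 cos 235° = -8.03
Leg 2 (314°, 15 nmi): east 15 sin 314° = -10.79, north 15 cos 314° = 10.42
Net displacement: -22.26 east, 2.39 north. Direction back to start is (22.26, -2.39): bearing = atan2(22.26, -2.39) mod 360° = 96.13° ≈ 096°.

096°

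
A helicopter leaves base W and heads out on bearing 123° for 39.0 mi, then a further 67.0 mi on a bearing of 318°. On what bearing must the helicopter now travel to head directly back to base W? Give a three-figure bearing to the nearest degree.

Leg 1 (123°, 39.0 mi): east 39.0 sin 123° = 32.71, north 39.0 cos 123° = -21.24
Leg 2 (318°, 67.0 mi): east 67.0 sin 318° = -44.83, north 67.0 cos 318° = 49.79
Net displacement: -12.12 east, 28.55 north. Direction back to start is (12.12, -28.55): bearing = atan2(12.12, -28.55) mod 360° = 156.99° ≈ 157°.

157°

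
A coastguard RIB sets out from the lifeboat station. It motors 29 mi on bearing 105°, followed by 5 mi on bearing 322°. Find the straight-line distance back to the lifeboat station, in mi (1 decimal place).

Leg 1 (105°, 29 mi): east 29 sin 105° = 28.01, north 29 cos 105° = -7.51
Leg 2 (322°, 5 mi): east 5 sin 322° = -3.08, north 5 cos 322° = 3.94
Net: 24.93 east, -3.57 north. Distance = √((24.93)² + (-3.57)²) = 25.187 mi.

25.2 mi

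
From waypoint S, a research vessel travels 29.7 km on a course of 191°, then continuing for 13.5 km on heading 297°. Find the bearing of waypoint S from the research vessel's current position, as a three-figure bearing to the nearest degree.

Leg 1 (191°, 29.7 km): east 29.7 sin 191° = -5.67, north 29.7 cos 191° = -29.15
Leg 2 (297°, 13.5 km): east 13.5 sin 297° = -12.03, north 13.5 cos 297° = 6.13
Net displacement: -17.70 east, -23.03 north. Direction back to start is (17.70, 23.03): bearing = atan2(17.70, 23.03) mod 360° = 37.54° ≈ 038°.

038°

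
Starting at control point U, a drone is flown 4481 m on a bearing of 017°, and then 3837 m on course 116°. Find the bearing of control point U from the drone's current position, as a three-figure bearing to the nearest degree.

Leg 1 (017°, 4481 m): east 4481 sin 17° = 1310.12, north 4481 cos 17° = 4285.20
Leg 2 (116°, 3837 m): east 3837 sin 116° = 3448.67, north 3837 cos 116° = -1682.03
Net displacement: 4758.79 east, 2603.17 north. Direction back to start is (-4758.79, -2603.17): bearing = atan2(-4758.79, -2603.17) mod 360° = 241.32° ≈ 241°.

241°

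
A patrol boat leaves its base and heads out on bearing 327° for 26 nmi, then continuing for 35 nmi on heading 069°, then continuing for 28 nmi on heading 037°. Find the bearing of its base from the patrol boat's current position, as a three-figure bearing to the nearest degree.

Leg 1 (327°, 26 nmi): east 26 sin 327° = -14.16, north 26 cos 327° = 21.81
Leg 2 (069°, 35 nmi): east 35 sin 69° = 32.68, north 35 cos 69° = 12.54
Leg 3 (037°, 28 nmi): east 28 sin 37° = 16.85, north 28 cos 37° = 22.36
Net displacement: 35.37 east, 56.71 north. Direction back to start is (-35.37, -56.71): bearing = atan2(-35.37, -56.71) mod 360° = 211.95° ≈ 212°.

212°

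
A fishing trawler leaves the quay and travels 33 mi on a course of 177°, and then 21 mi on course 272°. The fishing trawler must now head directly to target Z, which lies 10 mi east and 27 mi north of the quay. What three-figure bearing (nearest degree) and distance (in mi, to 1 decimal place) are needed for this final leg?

Leg 1 (177°, 33 mi): east 33 sin 177° = 1.73, north 33 cos 177° = -32.95
Leg 2 (272°, 21 mi): east 21 sin 272° = -20.99, north 21 cos 272° = 0.73
Current position: (-19.26, -32.22). Target: (10, 27). Remaining: Δeast = 29.26, Δnorth = 59.22.
Bearing = atan2(29.26, 59.22) mod 360° = 26.29°; distance = √((29.26)² + (59.22)²) = 66.056 mi.

026°, 66.1 mi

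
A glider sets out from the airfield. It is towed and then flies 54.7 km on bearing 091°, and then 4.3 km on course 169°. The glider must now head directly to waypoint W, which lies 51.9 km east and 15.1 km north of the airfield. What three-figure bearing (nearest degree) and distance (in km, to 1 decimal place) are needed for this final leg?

Leg 1 (091°, 54.7 km): east 54.7 sin 91° = 54.69, north 54.7 cos 91° = -0.95
Leg 2 (169°, 4.3 km): east 4.3 sin 169° = 0.82, north 4.3 cos 169° = -4.22
Current position: (55.51, -5.18). Target: (51.9, 15.1). Remaining: Δeast = -3.61, Δnorth = 20.28.
Bearing = atan2(-3.61, 20.28) mod 360° = 349.90°; distance = √((-3.61)² + (20.28)²) = 20.595 km.

350°, 20.6 km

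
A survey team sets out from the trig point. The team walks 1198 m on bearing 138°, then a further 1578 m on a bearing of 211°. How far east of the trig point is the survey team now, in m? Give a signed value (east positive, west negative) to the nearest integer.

-11 m

Leg 1 (138°, 1198 m): east 1198 sin 138° = 801.62, north 1198 cos 138° = -890.29
Leg 2 (211°, 1578 m): east 1578 sin 211° = -812.73, north 1578 cos 211° = -1352.61
Net east component: -11.11 m.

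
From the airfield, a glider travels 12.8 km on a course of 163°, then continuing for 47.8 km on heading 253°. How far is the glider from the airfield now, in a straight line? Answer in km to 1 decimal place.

49.5 km

Leg 1 (163°, 12.8 km): east 12.8 sin 163° = 3.74, north 12.8 cos 163° = -12.24
Leg 2 (253°, 47.8 km): east 47.8 sin 253° = -45.71, north 47.8 cos 253° = -13.98
Net: -41.97 east, -26.22 north. Distance = √((-41.97)² + (-26.22)²) = 49.484 km.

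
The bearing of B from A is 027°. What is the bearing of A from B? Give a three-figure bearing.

Back-bearing = 027° + 180° = 207°.

207°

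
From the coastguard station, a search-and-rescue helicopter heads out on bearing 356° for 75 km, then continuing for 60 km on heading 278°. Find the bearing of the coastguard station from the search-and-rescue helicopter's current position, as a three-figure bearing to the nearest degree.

Leg 1 (356°, 75 km): east 75 sin 356° = -5.23, north 75 cos 356° = 74.82
Leg 2 (278°, 60 km): east 60 sin 278° = -59.42, north 60 cos 278° = 8.35
Net displacement: -64.65 east, 83.17 north. Direction back to start is (64.65, -83.17): bearing = atan2(64.65, -83.17) mod 360° = 142.14° ≈ 142°.

142°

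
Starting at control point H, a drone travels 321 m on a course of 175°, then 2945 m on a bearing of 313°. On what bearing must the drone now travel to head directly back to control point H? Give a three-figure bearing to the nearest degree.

Leg 1 (175°, 321 m): east 321 sin 175° = 27.98, north 321 cos 175° = -319.78
Leg 2 (313°, 2945 m): east 2945 sin 313° = -2153.84, north 2945 cos 313° = 2008.49
Net displacement: -2125.86 east, 1688.71 north. Direction back to start is (2125.86, -1688.71): bearing = atan2(2125.86, -1688.71) mod 360° = 128.46° ≈ 128°.

128°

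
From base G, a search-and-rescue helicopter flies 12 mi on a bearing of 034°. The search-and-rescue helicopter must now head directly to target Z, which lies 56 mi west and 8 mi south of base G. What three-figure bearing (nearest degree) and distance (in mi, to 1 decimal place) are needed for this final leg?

Leg 1 (034°, 12 mi): east 12 sin 34° = 6.71, north 12 cos 34° = 9.95
Current position: (6.71, 9.95). Target: (-56, -8). Remaining: Δeast = -62.71, Δnorth = -17.95.
Bearing = atan2(-62.71, -17.95) mod 360° = 254.03°; distance = √((-62.71)² + (-17.95)²) = 65.228 mi.

254°, 65.2 mi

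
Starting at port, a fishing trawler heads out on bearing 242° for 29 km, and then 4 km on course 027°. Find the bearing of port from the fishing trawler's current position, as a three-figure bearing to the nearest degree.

067°

Leg 1 (242°, 29 km): east 29 sin 242° = -25.61, north 29 cos 242° = -13.61
Leg 2 (027°, 4 km): east 4 sin 27° = 1.82, north 4 cos 27° = 3.56
Net displacement: -23.79 east, -10.05 north. Direction back to start is (23.79, 10.05): bearing = atan2(23.79, 10.05) mod 360° = 67.10° ≈ 067°.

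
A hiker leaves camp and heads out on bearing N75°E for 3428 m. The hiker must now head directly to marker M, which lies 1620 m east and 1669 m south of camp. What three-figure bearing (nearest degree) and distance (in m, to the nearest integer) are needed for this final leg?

213°, 3065 m

Leg 1 (N75°E, 3428 m): east 3428 sin 75° = 3311.19, north 3428 cos 75° = 887.23
Current position: (3311.19, 887.23). Target: (1620, -1669). Remaining: Δeast = -1691.19, Δnorth = -2556.23.
Bearing = atan2(-1691.19, -2556.23) mod 360° = 213.49°; distance = √((-1691.19)² + (-2556.23)²) = 3065.038 m.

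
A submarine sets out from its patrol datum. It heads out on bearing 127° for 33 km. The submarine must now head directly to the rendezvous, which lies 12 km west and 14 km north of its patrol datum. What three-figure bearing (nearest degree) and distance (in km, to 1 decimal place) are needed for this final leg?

311°, 51.2 km

Leg 1 (127°, 33 km): east 33 sin 127° = 26.35, north 33 cos 127° = -19.86
Current position: (26.35, -19.86). Target: (-12, 14). Remaining: Δeast = -38.35, Δnorth = 33.86.
Bearing = atan2(-38.35, 33.86) mod 360° = 311.44°; distance = √((-38.35)² + (33.86)²) = 51.162 km.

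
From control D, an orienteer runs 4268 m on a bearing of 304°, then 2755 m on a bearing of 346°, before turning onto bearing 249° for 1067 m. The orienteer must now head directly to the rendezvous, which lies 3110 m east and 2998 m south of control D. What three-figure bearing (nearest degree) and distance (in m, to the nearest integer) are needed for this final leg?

Leg 1 (304°, 4268 m): east 4268 sin 304° = -3538.33, north 4268 cos 304° = 2386.64
Leg 2 (346°, 2755 m): east 2755 sin 346° = -666.49, north 2755 cos 346° = 2673.16
Leg 3 (249°, 1067 m): east 1067 sin 249° = -996.13, north 1067 cos 249° = -382.38
Current position: (-5200.96, 4677.42). Target: (3110, -2998). Remaining: Δeast = 8310.96, Δnorth = -7675.42.
Bearing = atan2(8310.96, -7675.42) mod 360° = 132.72°; distance = √((8310.96)² + (-7675.42)²) = 11313.006 m.

133°, 11313 m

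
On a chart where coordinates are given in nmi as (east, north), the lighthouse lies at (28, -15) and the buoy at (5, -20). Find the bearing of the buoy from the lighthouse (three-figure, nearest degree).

Δeast = 5 − 28 = -23.00; Δnorth = -20 − -15 = -5.00.
Bearing = atan2(Δeast, Δnorth) mod 360° = 257.74° ≈ 258°.

258°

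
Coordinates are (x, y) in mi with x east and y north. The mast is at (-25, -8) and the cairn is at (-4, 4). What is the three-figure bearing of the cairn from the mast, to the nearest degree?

060°

Δeast = -4 − -25 = 21.00; Δnorth = 4 − -8 = 12.00.
Bearing = atan2(Δeast, Δnorth) mod 360° = 60.26° ≈ 060°.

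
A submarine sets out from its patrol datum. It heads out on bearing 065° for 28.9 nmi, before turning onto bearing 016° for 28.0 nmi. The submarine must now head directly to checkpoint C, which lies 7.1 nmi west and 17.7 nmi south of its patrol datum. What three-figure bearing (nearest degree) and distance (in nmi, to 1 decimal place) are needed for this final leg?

216°, 70.1 nmi

Leg 1 (065°, 28.9 nmi): east 28.9 sin 65° = 26.19, north 28.9 cos 65° = 12.21
Leg 2 (016°, 28.0 nmi): east 28.0 sin 16° = 7.72, north 28.0 cos 16° = 26.92
Current position: (33.91, 39.13). Target: (-7.1, -17.7). Remaining: Δeast = -41.01, Δnorth = -56.83.
Bearing = atan2(-41.01, -56.83) mod 360° = 215.82°; distance = √((-41.01)² + (-56.83)²) = 70.081 nmi.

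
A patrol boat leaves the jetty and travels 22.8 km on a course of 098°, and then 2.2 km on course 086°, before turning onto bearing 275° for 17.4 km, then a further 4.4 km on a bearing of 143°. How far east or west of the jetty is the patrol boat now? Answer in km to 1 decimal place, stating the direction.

10.1 km east

Leg 1 (098°, 22.8 km): east 22.8 sin 98° = 22.58, north 22.8 cos 98° = -3.17
Leg 2 (086°, 2.2 km): east 2.2 sin 86° = 2.19, north 2.2 cos 86° = 0.15
Leg 3 (275°, 17.4 km): east 17.4 sin 275° = -17.33, north 17.4 cos 275° = 1.52
Leg 4 (143°, 4.4 km): east 4.4 sin 143° = 2.65, north 4.4 cos 143° = -3.51
Net east component: 10.09 km.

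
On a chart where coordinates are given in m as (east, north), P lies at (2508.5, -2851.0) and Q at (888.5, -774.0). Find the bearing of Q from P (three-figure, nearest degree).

322°

Δeast = 888.5 − 2508.5 = -1620.00; Δnorth = -774.0 − -2851.0 = 2077.00.
Bearing = atan2(Δeast, Δnorth) mod 360° = 322.05° ≈ 322°.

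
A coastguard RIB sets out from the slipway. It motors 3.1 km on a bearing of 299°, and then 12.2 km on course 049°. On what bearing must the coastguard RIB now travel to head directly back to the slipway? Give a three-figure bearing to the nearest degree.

Leg 1 (299°, 3.1 km): east 3.1 sin 299° = -2.71, north 3.1 cos 299° = 1.50
Leg 2 (049°, 12.2 km): east 12.2 sin 49° = 9.21, north 12.2 cos 49° = 8.00
Net displacement: 6.50 east, 9.51 north. Direction back to start is (-6.50, -9.51): bearing = atan2(-6.50, -9.51) mod 360° = 214.35° ≈ 214°.

214°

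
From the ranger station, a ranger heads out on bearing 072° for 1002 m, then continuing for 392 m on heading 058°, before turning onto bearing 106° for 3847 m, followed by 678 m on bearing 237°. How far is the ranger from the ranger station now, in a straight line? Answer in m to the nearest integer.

4508 m

Leg 1 (072°, 1002 m): east 1002 sin 72° = 952.96, north 1002 cos 72° = 309.64
Leg 2 (058°, 392 m): east 392 sin 58° = 332.43, north 392 cos 58° = 207.73
Leg 3 (106°, 3847 m): east 3847 sin 106° = 3697.97, north 3847 cos 106° = -1060.38
Leg 4 (237°, 678 m): east 678 sin 237° = -568.62, north 678 cos 237° = -369.27
Net: 4414.75 east, -912.28 north. Distance = √((4414.75)² + (-912.28)²) = 4508.021 m.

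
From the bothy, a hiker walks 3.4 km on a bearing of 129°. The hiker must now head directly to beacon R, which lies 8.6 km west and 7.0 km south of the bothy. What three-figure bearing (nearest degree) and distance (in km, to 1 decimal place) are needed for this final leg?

Leg 1 (129°, 3.4 km): east 3.4 sin 129° = 2.64, north 3.4 cos 129° = -2.14
Current position: (2.64, -2.14). Target: (-8.6, -7.0). Remaining: Δeast = -11.24, Δnorth = -4.86.
Bearing = atan2(-11.24, -4.86) mod 360° = 246.62°; distance = √((-11.24)² + (-4.86)²) = 12.248 km.

247°, 12.2 km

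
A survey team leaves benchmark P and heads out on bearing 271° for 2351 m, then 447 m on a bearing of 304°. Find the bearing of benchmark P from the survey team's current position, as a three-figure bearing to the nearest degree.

Leg 1 (271°, 2351 m): east 2351 sin 271° = -2350.64, north 2351 cos 271° = 41.03
Leg 2 (304°, 447 m): east 447 sin 304° = -370.58, north 447 cos 304° = 249.96
Net displacement: -2721.22 east, 290.99 north. Direction back to start is (2721.22, -290.99): bearing = atan2(2721.22, -290.99) mod 360° = 96.10° ≈ 096°.

096°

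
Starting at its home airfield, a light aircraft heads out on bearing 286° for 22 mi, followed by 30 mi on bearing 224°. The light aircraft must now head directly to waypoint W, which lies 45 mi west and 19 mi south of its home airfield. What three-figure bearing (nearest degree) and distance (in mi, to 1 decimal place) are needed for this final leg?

221°, 4.6 mi

Leg 1 (286°, 22 mi): east 22 sin 286° = -21.15, north 22 cos 286° = 6.06
Leg 2 (224°, 30 mi): east 30 sin 224° = -20.84, north 30 cos 224° = -21.58
Current position: (-41.99, -15.52). Target: (-45, -19). Remaining: Δeast = -3.01, Δnorth = -3.48.
Bearing = atan2(-3.01, -3.48) mod 360° = 220.85°; distance = √((-3.01)² + (-3.48)²) = 4.606 mi.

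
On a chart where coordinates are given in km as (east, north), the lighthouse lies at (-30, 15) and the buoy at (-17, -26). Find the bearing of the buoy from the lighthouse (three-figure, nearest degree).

162°

Δeast = -17 − -30 = 13.00; Δnorth = -26 − 15 = -41.00.
Bearing = atan2(Δeast, Δnorth) mod 360° = 162.41° ≈ 162°.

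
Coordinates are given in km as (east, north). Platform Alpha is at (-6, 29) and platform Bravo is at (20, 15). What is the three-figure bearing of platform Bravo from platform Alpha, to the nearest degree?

118°

Δeast = 20 − -6 = 26.00; Δnorth = 15 − 29 = -14.00.
Bearing = atan2(Δeast, Δnorth) mod 360° = 118.30° ≈ 118°.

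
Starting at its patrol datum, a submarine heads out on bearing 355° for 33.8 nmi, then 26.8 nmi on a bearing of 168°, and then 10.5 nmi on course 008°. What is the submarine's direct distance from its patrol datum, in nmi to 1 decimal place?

Leg 1 (355°, 33.8 nmi): east 33.8 sin 355° = -2.95, north 33.8 cos 355° = 33.67
Leg 2 (168°, 26.8 nmi): east 26.8 sin 168° = 5.57, north 26.8 cos 168° = -26.21
Leg 3 (008°, 10.5 nmi): east 10.5 sin 8° = 1.46, north 10.5 cos 8° = 10.40
Net: 4.09 east, 17.85 north. Distance = √((4.09)² + (17.85)²) = 18.317 nmi.

18.3 nmi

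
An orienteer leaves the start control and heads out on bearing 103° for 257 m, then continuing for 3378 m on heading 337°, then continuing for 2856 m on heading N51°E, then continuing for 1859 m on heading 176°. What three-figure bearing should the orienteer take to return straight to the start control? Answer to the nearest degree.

203°

Leg 1 (103°, 257 m): east 257 sin 103° = 250.41, north 257 cos 103° = -57.81
Leg 2 (337°, 3378 m): east 3378 sin 337° = -1319.89, north 3378 cos 337° = 3109.47
Leg 3 (N51°E, 2856 m): east 2856 sin 51° = 2219.53, north 2856 cos 51° = 1797.34
Leg 4 (176°, 1859 m): east 1859 sin 176° = 129.68, north 1859 cos 176° = -1854.47
Net displacement: 1279.73 east, 2994.52 north. Direction back to start is (-1279.73, -2994.52): bearing = atan2(-1279.73, -2994.52) mod 360° = 203.14° ≈ 203°.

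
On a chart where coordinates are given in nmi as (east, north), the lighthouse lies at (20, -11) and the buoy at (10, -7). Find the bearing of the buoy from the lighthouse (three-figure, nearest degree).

292°

Δeast = 10 − 20 = -10.00; Δnorth = -7 − -11 = 4.00.
Bearing = atan2(Δeast, Δnorth) mod 360° = 291.80° ≈ 292°.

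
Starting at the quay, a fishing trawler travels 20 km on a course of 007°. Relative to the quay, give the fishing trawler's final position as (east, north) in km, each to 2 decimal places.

(2.44, 19.85)

Leg 1 (007°, 20 km): east 20 sin 7° = 2.44, north 20 cos 7° = 19.85
Summing: 2.44 km east, 19.85 km north → (2.44, 19.85).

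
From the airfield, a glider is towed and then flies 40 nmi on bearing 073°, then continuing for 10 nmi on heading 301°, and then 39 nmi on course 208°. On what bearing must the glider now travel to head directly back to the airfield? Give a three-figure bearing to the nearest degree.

327°

Leg 1 (073°, 40 nmi): east 40 sin 73° = 38.25, north 40 cos 73° = 11.69
Leg 2 (301°, 10 nmi): east 10 sin 301° = -8.57, north 10 cos 301° = 5.15
Leg 3 (208°, 39 nmi): east 39 sin 208° = -18.31, north 39 cos 208° = -34.43
Net displacement: 11.37 east, -17.59 north. Direction back to start is (-11.37, 17.59): bearing = atan2(-11.37, 17.59) mod 360° = 327.12° ≈ 327°.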